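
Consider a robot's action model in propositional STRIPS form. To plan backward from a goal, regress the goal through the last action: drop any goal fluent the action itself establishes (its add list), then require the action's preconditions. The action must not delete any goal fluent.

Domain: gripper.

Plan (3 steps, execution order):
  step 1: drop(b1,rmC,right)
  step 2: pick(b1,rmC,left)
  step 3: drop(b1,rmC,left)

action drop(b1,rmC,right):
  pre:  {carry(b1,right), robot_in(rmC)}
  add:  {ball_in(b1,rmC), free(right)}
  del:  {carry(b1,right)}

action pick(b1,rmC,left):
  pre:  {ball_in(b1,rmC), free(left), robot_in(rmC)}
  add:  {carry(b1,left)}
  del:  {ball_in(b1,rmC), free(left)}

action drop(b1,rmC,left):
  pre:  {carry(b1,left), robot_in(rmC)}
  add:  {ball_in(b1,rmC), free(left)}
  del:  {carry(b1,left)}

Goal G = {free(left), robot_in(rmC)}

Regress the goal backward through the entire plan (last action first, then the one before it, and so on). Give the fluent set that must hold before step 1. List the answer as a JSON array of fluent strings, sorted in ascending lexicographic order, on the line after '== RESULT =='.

Regress step by step:
  through step 3 (drop(b1,rmC,left)): drop {free(left)}, keep {robot_in(rmC)}, require {carry(b1,left), robot_in(rmC)}
    → {carry(b1,left), robot_in(rmC)}
  through step 2 (pick(b1,rmC,left)): drop {carry(b1,left)}, keep {robot_in(rmC)}, require {ball_in(b1,rmC), free(left), robot_in(rmC)}
    → {ball_in(b1,rmC), free(left), robot_in(rmC)}
  through step 1 (drop(b1,rmC,right)): drop {ball_in(b1,rmC)}, keep {free(left), robot_in(rmC)}, require {carry(b1,right), robot_in(rmC)}
    → {carry(b1,right), free(left), robot_in(rmC)}

== RESULT ==
["carry(b1,right)", "free(left)", "robot_in(rmC)"]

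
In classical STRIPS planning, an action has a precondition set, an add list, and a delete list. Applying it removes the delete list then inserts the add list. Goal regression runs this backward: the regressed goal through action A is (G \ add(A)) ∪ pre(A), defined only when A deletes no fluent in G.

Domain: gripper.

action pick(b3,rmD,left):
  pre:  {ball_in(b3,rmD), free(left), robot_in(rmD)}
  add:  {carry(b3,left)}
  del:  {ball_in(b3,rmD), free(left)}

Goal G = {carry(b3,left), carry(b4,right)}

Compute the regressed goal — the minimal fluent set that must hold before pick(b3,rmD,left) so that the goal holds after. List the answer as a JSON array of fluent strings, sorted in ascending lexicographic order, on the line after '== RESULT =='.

Compute (G \ add) ∪ pre:
  G ∩ del = {}  (empty — regression defined)
  G \ add = {carry(b3,left), carry(b4,right)} \ {carry(b3,left)} = {carry(b4,right)}
  ∪ pre   = {carry(b4,right)} ∪ {ball_in(b3,rmD), free(left), robot_in(rmD)}
          = {ball_in(b3,rmD), carry(b4,right), free(left), robot_in(rmD)}

== RESULT ==
["ball_in(b3,rmD)", "carry(b4,right)", "free(left)", "robot_in(rmD)"]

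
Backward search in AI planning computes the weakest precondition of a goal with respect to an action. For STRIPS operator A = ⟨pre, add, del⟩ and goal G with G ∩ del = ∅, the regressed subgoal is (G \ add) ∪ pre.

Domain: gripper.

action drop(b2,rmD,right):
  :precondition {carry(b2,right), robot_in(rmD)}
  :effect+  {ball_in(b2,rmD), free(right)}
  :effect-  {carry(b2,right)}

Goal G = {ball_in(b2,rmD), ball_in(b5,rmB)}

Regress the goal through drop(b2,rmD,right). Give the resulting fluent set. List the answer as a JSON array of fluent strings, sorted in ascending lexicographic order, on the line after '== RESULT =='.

Compute (G \ add) ∪ pre:
  G ∩ del = {}  (empty — regression defined)
  G \ add = {ball_in(b2,rmD), ball_in(b5,rmB)} \ {ball_in(b2,rmD), free(right)} = {ball_in(b5,rmB)}
  ∪ pre   = {ball_in(b5,rmB)} ∪ {carry(b2,right), robot_in(rmD)}
          = {ball_in(b5,rmB), carry(b2,right), robot_in(rmD)}

== RESULT ==
["ball_in(b5,rmB)", "carry(b2,right)", "robot_in(rmD)"]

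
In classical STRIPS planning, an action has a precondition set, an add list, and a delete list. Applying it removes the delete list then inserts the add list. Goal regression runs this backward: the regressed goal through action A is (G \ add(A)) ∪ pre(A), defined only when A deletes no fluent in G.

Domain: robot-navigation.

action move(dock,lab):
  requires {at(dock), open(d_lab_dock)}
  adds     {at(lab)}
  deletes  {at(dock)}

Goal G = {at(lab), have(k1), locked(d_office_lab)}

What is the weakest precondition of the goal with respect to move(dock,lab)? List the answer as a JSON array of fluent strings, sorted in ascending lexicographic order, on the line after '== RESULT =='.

Regress:
  G ∩ del = {}  (empty — regression defined)
  G \ add = {at(lab), have(k1), locked(d_office_lab)} \ {at(lab)} = {have(k1), locked(d_office_lab)}
  ∪ pre   = {have(k1), locked(d_office_lab)} ∪ {at(dock), open(d_lab_dock)}
          = {at(dock), have(k1), locked(d_office_lab), open(d_lab_dock)}

== RESULT ==
["at(dock)", "have(k1)", "locked(d_office_lab)", "open(d_lab_dock)"]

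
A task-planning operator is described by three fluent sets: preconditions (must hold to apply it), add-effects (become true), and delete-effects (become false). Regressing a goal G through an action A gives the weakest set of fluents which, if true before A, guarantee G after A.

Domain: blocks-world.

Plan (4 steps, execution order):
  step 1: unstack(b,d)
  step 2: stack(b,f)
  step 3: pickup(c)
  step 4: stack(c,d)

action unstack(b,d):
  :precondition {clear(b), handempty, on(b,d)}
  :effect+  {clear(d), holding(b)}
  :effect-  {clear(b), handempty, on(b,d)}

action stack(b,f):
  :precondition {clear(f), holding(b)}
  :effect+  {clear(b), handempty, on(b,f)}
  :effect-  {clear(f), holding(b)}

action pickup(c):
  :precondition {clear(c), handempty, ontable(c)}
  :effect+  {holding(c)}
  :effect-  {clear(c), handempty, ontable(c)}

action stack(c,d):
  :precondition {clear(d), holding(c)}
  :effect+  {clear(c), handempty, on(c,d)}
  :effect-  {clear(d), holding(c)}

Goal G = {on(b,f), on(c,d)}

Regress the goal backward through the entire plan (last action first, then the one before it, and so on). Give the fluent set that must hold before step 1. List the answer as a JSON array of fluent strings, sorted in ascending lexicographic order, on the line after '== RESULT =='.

Regress step by step:
  through step 4 (stack(c,d)): drop {on(c,d)}, keep {on(b,f)}, require {clear(d), holding(c)}
    → {clear(d), holding(c), on(b,f)}
  through step 3 (pickup(c)): drop {holding(c)}, keep {clear(d), on(b,f)}, require {clear(c), handempty, ontable(c)}
    → {clear(c), clear(d), handempty, on(b,f), ontable(c)}
  through step 2 (stack(b,f)): drop {handempty, on(b,f)}, keep {clear(c), clear(d), ontable(c)}, require {clear(f), holding(b)}
    → {clear(c), clear(d), clear(f), holding(b), ontable(c)}
  through step 1 (unstack(b,d)): drop {clear(d), holding(b)}, keep {clear(c), clear(f), ontable(c)}, require {clear(b), handempty, on(b,d)}
    → {clear(b), clear(c), clear(f), handempty, on(b,d), ontable(c)}

== RESULT ==
["clear(b)", "clear(c)", "clear(f)", "handempty", "on(b,d)", "ontable(c)"]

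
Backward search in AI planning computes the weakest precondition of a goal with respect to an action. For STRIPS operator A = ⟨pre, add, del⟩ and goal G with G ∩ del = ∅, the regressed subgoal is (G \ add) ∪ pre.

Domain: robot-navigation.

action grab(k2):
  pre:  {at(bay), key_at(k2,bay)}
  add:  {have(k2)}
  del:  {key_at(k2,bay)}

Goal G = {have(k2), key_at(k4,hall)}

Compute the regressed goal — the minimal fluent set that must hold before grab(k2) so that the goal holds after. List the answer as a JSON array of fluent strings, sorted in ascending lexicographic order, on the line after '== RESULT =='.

Regress:
  G ∩ del = {}  (empty — regression defined)
  G \ add = {have(k2), key_at(k4,hall)} \ {have(k2)} = {key_at(k4,hall)}
  ∪ pre   = {key_at(k4,hall)} ∪ {at(bay), key_at(k2,bay)}
          = {at(bay), key_at(k2,bay), key_at(k4,hall)}

== RESULT ==
["at(bay)", "key_at(k2,bay)", "key_at(k4,hall)"]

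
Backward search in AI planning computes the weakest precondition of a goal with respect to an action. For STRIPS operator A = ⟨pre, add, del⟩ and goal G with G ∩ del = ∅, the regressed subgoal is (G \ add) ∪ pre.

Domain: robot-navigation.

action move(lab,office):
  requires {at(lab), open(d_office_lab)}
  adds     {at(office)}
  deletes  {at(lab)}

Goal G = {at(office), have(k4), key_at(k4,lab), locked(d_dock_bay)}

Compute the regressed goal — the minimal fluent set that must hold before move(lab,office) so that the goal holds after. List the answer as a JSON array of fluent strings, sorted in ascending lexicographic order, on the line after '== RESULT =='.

Regress:
  G ∩ del = {}  (empty — regression defined)
  G \ add = {at(office), have(k4), key_at(k4,lab), locked(d_dock_bay)} \ {at(office)} = {have(k4), key_at(k4,lab), locked(d_dock_bay)}
  ∪ pre   = {have(k4), key_at(k4,lab), locked(d_dock_bay)} ∪ {at(lab), open(d_office_lab)}
          = {at(lab), have(k4), key_at(k4,lab), locked(d_dock_bay), open(d_office_lab)}

== RESULT ==
["at(lab)", "have(k4)", "key_at(k4,lab)", "locked(d_dock_bay)", "open(d_office_lab)"]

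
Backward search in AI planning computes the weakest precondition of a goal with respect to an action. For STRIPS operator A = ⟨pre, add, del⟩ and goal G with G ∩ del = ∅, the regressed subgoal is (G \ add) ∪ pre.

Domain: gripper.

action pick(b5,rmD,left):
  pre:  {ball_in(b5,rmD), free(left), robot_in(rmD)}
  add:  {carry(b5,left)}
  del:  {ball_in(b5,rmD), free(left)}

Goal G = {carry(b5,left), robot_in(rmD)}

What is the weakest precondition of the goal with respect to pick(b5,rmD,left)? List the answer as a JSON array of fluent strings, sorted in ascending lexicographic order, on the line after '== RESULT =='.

Regress:
  G ∩ del = {}  (empty — regression defined)
  G \ add = {carry(b5,left), robot_in(rmD)} \ {carry(b5,left)} = {robot_in(rmD)}
  ∪ pre   = {robot_in(rmD)} ∪ {ball_in(b5,rmD), free(left), robot_in(rmD)}
          = {ball_in(b5,rmD), free(left), robot_in(rmD)}

== RESULT ==
["ball_in(b5,rmD)", "free(left)", "robot_in(rmD)"]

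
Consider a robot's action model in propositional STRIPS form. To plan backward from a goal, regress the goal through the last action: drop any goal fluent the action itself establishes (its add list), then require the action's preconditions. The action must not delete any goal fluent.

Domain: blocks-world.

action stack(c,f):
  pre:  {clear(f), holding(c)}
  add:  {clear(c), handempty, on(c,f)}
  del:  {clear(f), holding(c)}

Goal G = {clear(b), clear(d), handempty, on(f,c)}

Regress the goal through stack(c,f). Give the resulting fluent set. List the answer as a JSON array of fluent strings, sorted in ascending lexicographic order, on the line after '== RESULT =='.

Regress:
  G ∩ del = {}  (empty — regression defined)
  G \ add = {clear(b), clear(d), handempty, on(f,c)} \ {clear(c), handempty, on(c,f)} = {clear(b), clear(d), on(f,c)}
  ∪ pre   = {clear(b), clear(d), on(f,c)} ∪ {clear(f), holding(c)}
          = {clear(b), clear(d), clear(f), holding(c), on(f,c)}

== RESULT ==
["clear(b)", "clear(d)", "clear(f)", "holding(c)", "on(f,c)"]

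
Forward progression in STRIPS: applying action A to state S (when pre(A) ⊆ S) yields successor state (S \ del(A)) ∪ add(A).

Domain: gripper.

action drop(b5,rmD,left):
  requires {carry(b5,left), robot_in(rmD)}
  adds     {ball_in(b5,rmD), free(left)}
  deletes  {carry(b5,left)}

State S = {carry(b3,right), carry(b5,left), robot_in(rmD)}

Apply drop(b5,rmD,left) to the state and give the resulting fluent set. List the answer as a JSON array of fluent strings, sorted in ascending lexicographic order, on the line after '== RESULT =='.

Progress:
  pre ⊆ S: {carry(b5,left), robot_in(rmD)} ⊆ S  — applicable
  S \ del = {carry(b3,right), robot_in(rmD)}
  ∪ add   = {ball_in(b5,rmD), carry(b3,right), free(left), robot_in(rmD)}

== RESULT ==
["ball_in(b5,rmD)", "carry(b3,right)", "free(left)", "robot_in(rmD)"]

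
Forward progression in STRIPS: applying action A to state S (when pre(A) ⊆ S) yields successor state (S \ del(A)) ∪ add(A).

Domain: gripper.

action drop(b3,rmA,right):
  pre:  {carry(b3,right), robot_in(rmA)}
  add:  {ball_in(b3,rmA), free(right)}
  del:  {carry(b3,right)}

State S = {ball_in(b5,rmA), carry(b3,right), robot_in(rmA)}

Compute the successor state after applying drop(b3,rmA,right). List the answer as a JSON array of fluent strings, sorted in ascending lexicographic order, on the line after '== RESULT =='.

Progress:
  pre ⊆ S: {carry(b3,right), robot_in(rmA)} ⊆ S  — applicable
  S \ del = {ball_in(b5,rmA), robot_in(rmA)}
  ∪ add   = {ball_in(b3,rmA), ball_in(b5,rmA), free(right), robot_in(rmA)}

== RESULT ==
["ball_in(b3,rmA)", "ball_in(b5,rmA)", "free(right)", "robot_in(rmA)"]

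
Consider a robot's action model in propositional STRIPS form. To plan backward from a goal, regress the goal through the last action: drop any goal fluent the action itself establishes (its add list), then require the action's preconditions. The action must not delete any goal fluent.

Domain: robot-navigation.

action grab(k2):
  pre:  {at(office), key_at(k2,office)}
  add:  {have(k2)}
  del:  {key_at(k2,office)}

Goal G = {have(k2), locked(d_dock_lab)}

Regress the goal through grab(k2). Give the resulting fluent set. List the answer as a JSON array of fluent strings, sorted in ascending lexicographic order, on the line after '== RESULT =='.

Compute (G \ add) ∪ pre:
  G ∩ del = {}  (empty — regression defined)
  G \ add = {have(k2), locked(d_dock_lab)} \ {have(k2)} = {locked(d_dock_lab)}
  ∪ pre   = {locked(d_dock_lab)} ∪ {at(office), key_at(k2,office)}
          = {at(office), key_at(k2,office), locked(d_dock_lab)}

== RESULT ==
["at(office)", "key_at(k2,office)", "locked(d_dock_lab)"]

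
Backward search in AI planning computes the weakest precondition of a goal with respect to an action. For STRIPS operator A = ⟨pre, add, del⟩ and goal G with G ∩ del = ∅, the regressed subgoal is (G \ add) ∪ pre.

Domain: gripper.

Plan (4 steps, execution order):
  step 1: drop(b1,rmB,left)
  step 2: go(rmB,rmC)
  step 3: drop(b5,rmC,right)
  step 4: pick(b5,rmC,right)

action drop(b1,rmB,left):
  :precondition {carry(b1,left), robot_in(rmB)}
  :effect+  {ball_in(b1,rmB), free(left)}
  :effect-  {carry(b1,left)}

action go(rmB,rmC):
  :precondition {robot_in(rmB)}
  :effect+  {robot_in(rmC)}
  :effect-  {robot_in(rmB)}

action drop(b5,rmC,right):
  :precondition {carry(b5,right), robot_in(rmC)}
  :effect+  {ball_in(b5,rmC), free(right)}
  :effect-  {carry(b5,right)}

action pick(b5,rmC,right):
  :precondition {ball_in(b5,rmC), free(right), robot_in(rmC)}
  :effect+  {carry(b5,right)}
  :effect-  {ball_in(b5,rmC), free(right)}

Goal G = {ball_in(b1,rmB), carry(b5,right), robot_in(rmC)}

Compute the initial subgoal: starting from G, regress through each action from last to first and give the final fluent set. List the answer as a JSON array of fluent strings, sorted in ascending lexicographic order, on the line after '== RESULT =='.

Work backward from the goal:
  through step 4 (pick(b5,rmC,right)): drop {carry(b5,right)}, keep {ball_in(b1,rmB), robot_in(rmC)}, require {ball_in(b5,rmC), free(right), robot_in(rmC)}
    → {ball_in(b1,rmB), ball_in(b5,rmC), free(right), robot_in(rmC)}
  through step 3 (drop(b5,rmC,right)): drop {ball_in(b5,rmC), free(right)}, keep {ball_in(b1,rmB), robot_in(rmC)}, require {carry(b5,right), robot_in(rmC)}
    → {ball_in(b1,rmB), carry(b5,right), robot_in(rmC)}
  through step 2 (go(rmB,rmC)): drop {robot_in(rmC)}, keep {ball_in(b1,rmB), carry(b5,right)}, require {robot_in(rmB)}
    → {ball_in(b1,rmB), carry(b5,right), robot_in(rmB)}
  through step 1 (drop(b1,rmB,left)): drop {ball_in(b1,rmB)}, keep {carry(b5,right), robot_in(rmB)}, require {carry(b1,left), robot_in(rmB)}
    → {carry(b1,left), carry(b5,right), robot_in(rmB)}

== RESULT ==
["carry(b1,left)", "carry(b5,right)", "robot_in(rmB)"]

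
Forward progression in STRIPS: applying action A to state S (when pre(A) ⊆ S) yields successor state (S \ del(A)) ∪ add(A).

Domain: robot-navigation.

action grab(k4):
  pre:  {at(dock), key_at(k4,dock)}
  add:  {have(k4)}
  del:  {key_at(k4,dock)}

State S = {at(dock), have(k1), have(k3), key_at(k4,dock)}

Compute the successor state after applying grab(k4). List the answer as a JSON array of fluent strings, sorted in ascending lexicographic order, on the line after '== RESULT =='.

Progress:
  pre ⊆ S: {at(dock), key_at(k4,dock)} ⊆ S  — applicable
  S \ del = {at(dock), have(k1), have(k3)}
  ∪ add   = {at(dock), have(k1), have(k3), have(k4)}

== RESULT ==
["at(dock)", "have(k1)", "have(k3)", "have(k4)"]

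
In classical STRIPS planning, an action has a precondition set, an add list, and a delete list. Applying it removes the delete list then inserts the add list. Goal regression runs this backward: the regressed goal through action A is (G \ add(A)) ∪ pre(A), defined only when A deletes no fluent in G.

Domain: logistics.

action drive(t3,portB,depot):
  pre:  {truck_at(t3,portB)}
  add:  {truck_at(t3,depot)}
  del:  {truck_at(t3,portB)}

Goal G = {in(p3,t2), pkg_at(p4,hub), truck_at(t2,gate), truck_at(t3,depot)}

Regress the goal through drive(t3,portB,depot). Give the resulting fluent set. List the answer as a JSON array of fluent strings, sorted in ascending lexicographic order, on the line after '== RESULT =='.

Compute (G \ add) ∪ pre:
  G ∩ del = {}  (empty — regression defined)
  G \ add = {in(p3,t2), pkg_at(p4,hub), truck_at(t2,gate), truck_at(t3,depot)} \ {truck_at(t3,depot)} = {in(p3,t2), pkg_at(p4,hub), truck_at(t2,gate)}
  ∪ pre   = {in(p3,t2), pkg_at(p4,hub), truck_at(t2,gate)} ∪ {truck_at(t3,portB)}
          = {in(p3,t2), pkg_at(p4,hub), truck_at(t2,gate), truck_at(t3,portB)}

== RESULT ==
["in(p3,t2)", "pkg_at(p4,hub)", "truck_at(t2,gate)", "truck_at(t3,portB)"]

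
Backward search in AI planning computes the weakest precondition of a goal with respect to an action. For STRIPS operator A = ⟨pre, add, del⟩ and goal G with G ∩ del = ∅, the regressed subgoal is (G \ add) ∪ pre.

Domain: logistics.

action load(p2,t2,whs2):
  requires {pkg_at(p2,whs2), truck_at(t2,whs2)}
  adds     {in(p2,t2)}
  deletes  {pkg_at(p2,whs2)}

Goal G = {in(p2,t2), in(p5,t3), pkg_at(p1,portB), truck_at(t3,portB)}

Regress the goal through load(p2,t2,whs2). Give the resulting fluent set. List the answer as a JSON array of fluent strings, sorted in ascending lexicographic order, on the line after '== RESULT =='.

Regress:
  G ∩ del = {}  (empty — regression defined)
  G \ add = {in(p2,t2), in(p5,t3), pkg_at(p1,portB), truck_at(t3,portB)} \ {in(p2,t2)} = {in(p5,t3), pkg_at(p1,portB), truck_at(t3,portB)}
  ∪ pre   = {in(p5,t3), pkg_at(p1,portB), truck_at(t3,portB)} ∪ {pkg_at(p2,whs2), truck_at(t2,whs2)}
          = {in(p5,t3), pkg_at(p1,portB), pkg_at(p2,whs2), truck_at(t2,whs2), truck_at(t3,portB)}

== RESULT ==
["in(p5,t3)", "pkg_at(p1,portB)", "pkg_at(p2,whs2)", "truck_at(t2,whs2)", "truck_at(t3,portB)"]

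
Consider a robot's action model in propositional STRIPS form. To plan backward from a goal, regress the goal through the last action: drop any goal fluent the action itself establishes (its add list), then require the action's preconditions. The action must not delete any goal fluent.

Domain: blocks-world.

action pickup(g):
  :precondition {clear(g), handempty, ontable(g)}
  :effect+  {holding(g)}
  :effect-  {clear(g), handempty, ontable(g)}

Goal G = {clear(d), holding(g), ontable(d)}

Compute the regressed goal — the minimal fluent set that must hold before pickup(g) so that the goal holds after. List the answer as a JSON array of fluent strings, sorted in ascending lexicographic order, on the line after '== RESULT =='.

Compute (G \ add) ∪ pre:
  G ∩ del = {}  (empty — regression defined)
  G \ add = {clear(d), holding(g), ontable(d)} \ {holding(g)} = {clear(d), ontable(d)}
  ∪ pre   = {clear(d), ontable(d)} ∪ {clear(g), handempty, ontable(g)}
          = {clear(d), clear(g), handempty, ontable(d), ontable(g)}

== RESULT ==
["clear(d)", "clear(g)", "handempty", "ontable(d)", "ontable(g)"]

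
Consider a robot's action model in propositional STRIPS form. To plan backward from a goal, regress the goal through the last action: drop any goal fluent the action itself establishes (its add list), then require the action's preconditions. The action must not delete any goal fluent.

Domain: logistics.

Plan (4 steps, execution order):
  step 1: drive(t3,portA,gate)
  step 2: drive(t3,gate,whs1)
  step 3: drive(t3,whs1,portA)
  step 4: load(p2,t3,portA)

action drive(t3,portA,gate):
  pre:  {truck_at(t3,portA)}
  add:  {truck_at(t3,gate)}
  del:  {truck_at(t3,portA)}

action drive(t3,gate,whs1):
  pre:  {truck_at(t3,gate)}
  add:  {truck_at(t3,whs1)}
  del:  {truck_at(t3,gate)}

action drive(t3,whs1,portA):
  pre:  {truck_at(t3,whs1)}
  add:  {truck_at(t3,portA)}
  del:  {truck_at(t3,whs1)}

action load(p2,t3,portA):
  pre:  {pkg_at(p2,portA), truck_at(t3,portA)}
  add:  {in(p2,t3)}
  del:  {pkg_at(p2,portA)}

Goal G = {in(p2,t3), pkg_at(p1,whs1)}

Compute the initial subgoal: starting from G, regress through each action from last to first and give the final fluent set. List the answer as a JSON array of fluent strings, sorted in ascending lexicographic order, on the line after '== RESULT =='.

Regress step by step:
  through step 4 (load(p2,t3,portA)): drop {in(p2,t3)}, keep {pkg_at(p1,whs1)}, require {pkg_at(p2,portA), truck_at(t3,portA)}
    → {pkg_at(p1,whs1), pkg_at(p2,portA), truck_at(t3,portA)}
  through step 3 (drive(t3,whs1,portA)): drop {truck_at(t3,portA)}, keep {pkg_at(p1,whs1), pkg_at(p2,portA)}, require {truck_at(t3,whs1)}
    → {pkg_at(p1,whs1), pkg_at(p2,portA), truck_at(t3,whs1)}
  through step 2 (drive(t3,gate,whs1)): drop {truck_at(t3,whs1)}, keep {pkg_at(p1,whs1), pkg_at(p2,portA)}, require {truck_at(t3,gate)}
    → {pkg_at(p1,whs1), pkg_at(p2,portA), truck_at(t3,gate)}
  through step 1 (drive(t3,portA,gate)): drop {truck_at(t3,gate)}, keep {pkg_at(p1,whs1), pkg_at(p2,portA)}, require {truck_at(t3,portA)}
    → {pkg_at(p1,whs1), pkg_at(p2,portA), truck_at(t3,portA)}

== RESULT ==
["pkg_at(p1,whs1)", "pkg_at(p2,portA)", "truck_at(t3,portA)"]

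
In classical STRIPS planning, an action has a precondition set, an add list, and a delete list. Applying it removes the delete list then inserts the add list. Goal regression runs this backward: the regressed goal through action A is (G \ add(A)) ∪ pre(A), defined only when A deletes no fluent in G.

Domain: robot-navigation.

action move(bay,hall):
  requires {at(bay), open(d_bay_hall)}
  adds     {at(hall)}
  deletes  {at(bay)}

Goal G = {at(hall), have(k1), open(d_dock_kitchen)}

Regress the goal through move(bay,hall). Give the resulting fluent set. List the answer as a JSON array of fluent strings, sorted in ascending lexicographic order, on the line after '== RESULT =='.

Compute (G \ add) ∪ pre:
  G ∩ del = {}  (empty — regression defined)
  G \ add = {at(hall), have(k1), open(d_dock_kitchen)} \ {at(hall)} = {have(k1), open(d_dock_kitchen)}
  ∪ pre   = {have(k1), open(d_dock_kitchen)} ∪ {at(bay), open(d_bay_hall)}
          = {at(bay), have(k1), open(d_bay_hall), open(d_dock_kitchen)}

== RESULT ==
["at(bay)", "have(k1)", "open(d_bay_hall)", "open(d_dock_kitchen)"]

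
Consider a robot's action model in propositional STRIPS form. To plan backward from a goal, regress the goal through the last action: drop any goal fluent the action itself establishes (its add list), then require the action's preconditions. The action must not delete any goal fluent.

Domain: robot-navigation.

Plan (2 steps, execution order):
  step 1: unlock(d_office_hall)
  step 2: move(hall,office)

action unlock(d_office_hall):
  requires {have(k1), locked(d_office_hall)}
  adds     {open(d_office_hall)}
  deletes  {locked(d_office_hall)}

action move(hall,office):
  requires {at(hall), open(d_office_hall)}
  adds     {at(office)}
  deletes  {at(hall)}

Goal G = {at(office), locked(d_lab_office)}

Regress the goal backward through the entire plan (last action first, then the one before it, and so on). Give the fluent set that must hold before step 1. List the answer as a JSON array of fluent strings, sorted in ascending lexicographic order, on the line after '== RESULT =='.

Regress step by step:
  through step 2 (move(hall,office)): drop {at(office)}, keep {locked(d_lab_office)}, require {at(hall), open(d_office_hall)}
    → {at(hall), locked(d_lab_office), open(d_office_hall)}
  through step 1 (unlock(d_office_hall)): drop {open(d_office_hall)}, keep {at(hall), locked(d_lab_office)}, require {have(k1), locked(d_office_hall)}
    → {at(hall), have(k1), locked(d_lab_office), locked(d_office_hall)}

== RESULT ==
["at(hall)", "have(k1)", "locked(d_lab_office)", "locked(d_office_hall)"]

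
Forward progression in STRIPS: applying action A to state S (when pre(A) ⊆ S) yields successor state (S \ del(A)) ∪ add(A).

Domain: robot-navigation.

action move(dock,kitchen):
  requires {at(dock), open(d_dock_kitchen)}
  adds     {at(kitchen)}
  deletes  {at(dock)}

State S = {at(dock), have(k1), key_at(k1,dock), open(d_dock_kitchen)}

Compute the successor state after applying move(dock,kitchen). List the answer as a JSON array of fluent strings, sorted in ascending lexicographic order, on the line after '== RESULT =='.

Progress:
  pre ⊆ S: {at(dock), open(d_dock_kitchen)} ⊆ S  — applicable
  S \ del = {have(k1), key_at(k1,dock), open(d_dock_kitchen)}
  ∪ add   = {at(kitchen), have(k1), key_at(k1,dock), open(d_dock_kitchen)}

== RESULT ==
["at(kitchen)", "have(k1)", "key_at(k1,dock)", "open(d_dock_kitchen)"]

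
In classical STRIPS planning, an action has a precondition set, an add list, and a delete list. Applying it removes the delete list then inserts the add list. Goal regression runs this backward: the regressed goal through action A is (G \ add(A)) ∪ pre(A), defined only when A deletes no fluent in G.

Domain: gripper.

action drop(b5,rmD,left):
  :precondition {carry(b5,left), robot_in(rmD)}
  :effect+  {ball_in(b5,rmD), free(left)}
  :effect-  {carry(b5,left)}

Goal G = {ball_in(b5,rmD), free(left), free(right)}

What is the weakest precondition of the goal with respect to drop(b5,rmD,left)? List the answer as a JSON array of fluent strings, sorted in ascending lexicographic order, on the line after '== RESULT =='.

Compute (G \ add) ∪ pre:
  G ∩ del = {}  (empty — regression defined)
  G \ add = {ball_in(b5,rmD), free(left), free(right)} \ {ball_in(b5,rmD), free(left)} = {free(right)}
  ∪ pre   = {free(right)} ∪ {carry(b5,left), robot_in(rmD)}
          = {carry(b5,left), free(right), robot_in(rmD)}

== RESULT ==
["carry(b5,left)", "free(right)", "robot_in(rmD)"]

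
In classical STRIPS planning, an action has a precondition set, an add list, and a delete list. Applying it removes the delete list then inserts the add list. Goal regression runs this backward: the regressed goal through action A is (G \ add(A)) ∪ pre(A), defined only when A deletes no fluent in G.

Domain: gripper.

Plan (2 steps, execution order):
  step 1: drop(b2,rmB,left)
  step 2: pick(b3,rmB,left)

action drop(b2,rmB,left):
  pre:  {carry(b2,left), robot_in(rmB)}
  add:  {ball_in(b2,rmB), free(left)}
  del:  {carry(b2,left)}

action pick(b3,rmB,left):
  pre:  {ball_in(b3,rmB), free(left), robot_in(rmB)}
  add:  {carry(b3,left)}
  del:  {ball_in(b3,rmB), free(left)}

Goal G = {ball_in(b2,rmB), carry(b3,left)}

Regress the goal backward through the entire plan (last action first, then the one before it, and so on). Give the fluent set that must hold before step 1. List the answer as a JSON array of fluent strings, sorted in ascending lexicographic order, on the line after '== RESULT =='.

Work backward from the goal:
  through step 2 (pick(b3,rmB,left)): drop {carry(b3,left)}, keep {ball_in(b2,rmB)}, require {ball_in(b3,rmB), free(left), robot_in(rmB)}
    → {ball_in(b2,rmB), ball_in(b3,rmB), free(left), robot_in(rmB)}
  through step 1 (drop(b2,rmB,left)): drop {ball_in(b2,rmB), free(left)}, keep {ball_in(b3,rmB), robot_in(rmB)}, require {carry(b2,left), robot_in(rmB)}
    → {ball_in(b3,rmB), carry(b2,left), robot_in(rmB)}

== RESULT ==
["ball_in(b3,rmB)", "carry(b2,left)", "robot_in(rmB)"]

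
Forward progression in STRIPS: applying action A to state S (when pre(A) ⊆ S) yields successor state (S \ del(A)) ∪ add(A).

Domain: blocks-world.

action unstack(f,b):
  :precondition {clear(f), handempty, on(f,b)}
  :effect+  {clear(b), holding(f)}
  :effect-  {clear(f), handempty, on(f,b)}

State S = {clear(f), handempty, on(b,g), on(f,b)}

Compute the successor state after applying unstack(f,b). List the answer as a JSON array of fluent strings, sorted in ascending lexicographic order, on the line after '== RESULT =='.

Progress:
  pre ⊆ S: {clear(f), handempty, on(f,b)} ⊆ S  — applicable
  S \ del = {on(b,g)}
  ∪ add   = {clear(b), holding(f), on(b,g)}

== RESULT ==
["clear(b)", "holding(f)", "on(b,g)"]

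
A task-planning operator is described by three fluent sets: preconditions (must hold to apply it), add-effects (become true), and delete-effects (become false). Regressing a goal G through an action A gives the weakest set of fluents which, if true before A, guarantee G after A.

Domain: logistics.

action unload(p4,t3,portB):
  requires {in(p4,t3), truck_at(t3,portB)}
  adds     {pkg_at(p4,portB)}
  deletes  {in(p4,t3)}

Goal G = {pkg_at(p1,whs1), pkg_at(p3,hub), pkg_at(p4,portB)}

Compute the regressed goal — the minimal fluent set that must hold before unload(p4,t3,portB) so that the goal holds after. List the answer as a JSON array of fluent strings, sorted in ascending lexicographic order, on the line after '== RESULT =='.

Compute (G \ add) ∪ pre:
  G ∩ del = {}  (empty — regression defined)
  G \ add = {pkg_at(p1,whs1), pkg_at(p3,hub), pkg_at(p4,portB)} \ {pkg_at(p4,portB)} = {pkg_at(p1,whs1), pkg_at(p3,hub)}
  ∪ pre   = {pkg_at(p1,whs1), pkg_at(p3,hub)} ∪ {in(p4,t3), truck_at(t3,portB)}
          = {in(p4,t3), pkg_at(p1,whs1), pkg_at(p3,hub), truck_at(t3,portB)}

== RESULT ==
["in(p4,t3)", "pkg_at(p1,whs1)", "pkg_at(p3,hub)", "truck_at(t3,portB)"]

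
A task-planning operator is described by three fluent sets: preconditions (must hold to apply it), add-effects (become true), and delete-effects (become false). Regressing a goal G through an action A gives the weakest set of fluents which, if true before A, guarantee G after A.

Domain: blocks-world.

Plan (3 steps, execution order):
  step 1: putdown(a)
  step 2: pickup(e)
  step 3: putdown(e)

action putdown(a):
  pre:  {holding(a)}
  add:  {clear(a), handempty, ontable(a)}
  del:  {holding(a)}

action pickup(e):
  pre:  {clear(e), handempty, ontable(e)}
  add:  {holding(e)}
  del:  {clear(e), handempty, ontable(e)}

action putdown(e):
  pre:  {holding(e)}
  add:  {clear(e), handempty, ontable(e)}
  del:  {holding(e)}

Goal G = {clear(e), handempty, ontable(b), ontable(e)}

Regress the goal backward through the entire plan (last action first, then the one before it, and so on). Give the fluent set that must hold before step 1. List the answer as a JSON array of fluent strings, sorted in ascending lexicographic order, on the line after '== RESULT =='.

Regress step by step:
  through step 3 (putdown(e)): drop {clear(e), handempty, ontable(e)}, keep {ontable(b)}, require {holding(e)}
    → {holding(e), ontable(b)}
  through step 2 (pickup(e)): drop {holding(e)}, keep {ontable(b)}, require {clear(e), handempty, ontable(e)}
    → {clear(e), handempty, ontable(b), ontable(e)}
  through step 1 (putdown(a)): drop {handempty}, keep {clear(e), ontable(b), ontable(e)}, require {holding(a)}
    → {clear(e), holding(a), ontable(b), ontable(e)}

== RESULT ==
["clear(e)", "holding(a)", "ontable(b)", "ontable(e)"]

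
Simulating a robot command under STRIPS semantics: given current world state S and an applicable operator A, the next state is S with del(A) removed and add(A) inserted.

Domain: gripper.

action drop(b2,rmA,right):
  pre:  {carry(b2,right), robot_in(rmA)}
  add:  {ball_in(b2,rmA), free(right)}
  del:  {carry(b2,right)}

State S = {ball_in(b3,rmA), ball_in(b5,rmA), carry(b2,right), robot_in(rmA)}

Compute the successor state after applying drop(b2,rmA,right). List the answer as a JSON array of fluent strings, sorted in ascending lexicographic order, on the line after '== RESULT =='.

Progress:
  pre ⊆ S: {carry(b2,right), robot_in(rmA)} ⊆ S  — applicable
  S \ del = {ball_in(b3,rmA), ball_in(b5,rmA), robot_in(rmA)}
  ∪ add   = {ball_in(b2,rmA), ball_in(b3,rmA), ball_in(b5,rmA), free(right), robot_in(rmA)}

== RESULT ==
["ball_in(b2,rmA)", "ball_in(b3,rmA)", "ball_in(b5,rmA)", "free(right)", "robot_in(rmA)"]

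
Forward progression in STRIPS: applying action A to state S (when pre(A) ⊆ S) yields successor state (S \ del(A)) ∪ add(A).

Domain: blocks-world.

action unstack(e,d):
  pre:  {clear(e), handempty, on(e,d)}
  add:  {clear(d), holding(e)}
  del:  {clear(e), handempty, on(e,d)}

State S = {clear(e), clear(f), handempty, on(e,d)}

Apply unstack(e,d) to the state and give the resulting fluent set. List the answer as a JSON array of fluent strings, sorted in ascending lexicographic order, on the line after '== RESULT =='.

Compute (S \ del) ∪ add:
  pre ⊆ S: {clear(e), handempty, on(e,d)} ⊆ S  — applicable
  S \ del = {clear(f)}
  ∪ add   = {clear(d), clear(f), holding(e)}

== RESULT ==
["clear(d)", "clear(f)", "holding(e)"]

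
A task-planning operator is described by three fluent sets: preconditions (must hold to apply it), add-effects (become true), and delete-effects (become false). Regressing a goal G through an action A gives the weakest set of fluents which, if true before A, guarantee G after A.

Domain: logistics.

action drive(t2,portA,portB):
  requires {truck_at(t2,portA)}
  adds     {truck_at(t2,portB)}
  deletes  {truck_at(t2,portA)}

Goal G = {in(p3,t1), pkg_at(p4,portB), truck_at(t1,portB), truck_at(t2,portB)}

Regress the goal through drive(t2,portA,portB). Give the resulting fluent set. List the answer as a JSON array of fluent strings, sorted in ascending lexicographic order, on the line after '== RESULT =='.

Compute (G \ add) ∪ pre:
  G ∩ del = {}  (empty — regression defined)
  G \ add = {in(p3,t1), pkg_at(p4,portB), truck_at(t1,portB), truck_at(t2,portB)} \ {truck_at(t2,portB)} = {in(p3,t1), pkg_at(p4,portB), truck_at(t1,portB)}
  ∪ pre   = {in(p3,t1), pkg_at(p4,portB), truck_at(t1,portB)} ∪ {truck_at(t2,portA)}
          = {in(p3,t1), pkg_at(p4,portB), truck_at(t1,portB), truck_at(t2,portA)}

== RESULT ==
["in(p3,t1)", "pkg_at(p4,portB)", "truck_at(t1,portB)", "truck_at(t2,portA)"]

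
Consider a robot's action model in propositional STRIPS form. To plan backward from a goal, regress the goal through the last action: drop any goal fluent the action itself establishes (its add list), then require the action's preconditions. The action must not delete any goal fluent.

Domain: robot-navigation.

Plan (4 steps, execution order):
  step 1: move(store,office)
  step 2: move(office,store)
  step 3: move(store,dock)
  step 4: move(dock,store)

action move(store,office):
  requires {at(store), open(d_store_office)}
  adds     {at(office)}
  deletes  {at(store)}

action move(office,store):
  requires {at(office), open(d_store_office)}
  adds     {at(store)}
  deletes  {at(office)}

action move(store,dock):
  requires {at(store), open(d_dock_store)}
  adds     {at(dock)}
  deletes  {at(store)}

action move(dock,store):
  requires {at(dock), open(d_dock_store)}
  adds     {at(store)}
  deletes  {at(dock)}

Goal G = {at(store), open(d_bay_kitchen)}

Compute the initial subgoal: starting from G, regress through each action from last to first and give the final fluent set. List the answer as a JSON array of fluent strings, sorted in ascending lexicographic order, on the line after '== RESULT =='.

Regress step by step:
  through step 4 (move(dock,store)): drop {at(store)}, keep {open(d_bay_kitchen)}, require {at(dock), open(d_dock_store)}
    → {at(dock), open(d_bay_kitchen), open(d_dock_store)}
  through step 3 (move(store,dock)): drop {at(dock)}, keep {open(d_bay_kitchen), open(d_dock_store)}, require {at(store), open(d_dock_store)}
    → {at(store), open(d_bay_kitchen), open(d_dock_store)}
  through step 2 (move(office,store)): drop {at(store)}, keep {open(d_bay_kitchen), open(d_dock_store)}, require {at(office), open(d_store_office)}
    → {at(office), open(d_bay_kitchen), open(d_dock_store), open(d_store_office)}
  through step 1 (move(store,office)): drop {at(office)}, keep {open(d_bay_kitchen), open(d_dock_store), open(d_store_office)}, require {at(store), open(d_store_office)}
    → {at(store), open(d_bay_kitchen), open(d_dock_store), open(d_store_office)}

== RESULT ==
["at(store)", "open(d_bay_kitchen)", "open(d_dock_store)", "open(d_store_office)"]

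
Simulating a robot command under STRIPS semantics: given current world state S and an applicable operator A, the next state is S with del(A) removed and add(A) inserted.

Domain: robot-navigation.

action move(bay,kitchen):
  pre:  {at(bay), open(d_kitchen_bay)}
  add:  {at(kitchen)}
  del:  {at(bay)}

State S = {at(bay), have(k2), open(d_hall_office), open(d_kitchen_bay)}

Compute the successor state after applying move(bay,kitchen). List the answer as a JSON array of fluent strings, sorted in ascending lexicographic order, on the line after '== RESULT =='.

Compute (S \ del) ∪ add:
  pre ⊆ S: {at(bay), open(d_kitchen_bay)} ⊆ S  — applicable
  S \ del = {have(k2), open(d_hall_office), open(d_kitchen_bay)}
  ∪ add   = {at(kitchen), have(k2), open(d_hall_office), open(d_kitchen_bay)}

== RESULT ==
["at(kitchen)", "have(k2)", "open(d_hall_office)", "open(d_kitchen_bay)"]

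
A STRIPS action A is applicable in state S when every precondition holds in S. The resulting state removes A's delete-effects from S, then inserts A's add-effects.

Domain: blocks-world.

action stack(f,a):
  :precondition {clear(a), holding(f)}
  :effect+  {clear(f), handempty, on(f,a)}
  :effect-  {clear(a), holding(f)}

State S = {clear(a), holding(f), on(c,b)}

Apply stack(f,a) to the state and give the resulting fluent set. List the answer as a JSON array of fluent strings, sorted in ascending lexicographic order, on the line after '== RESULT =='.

Progress:
  pre ⊆ S: {clear(a), holding(f)} ⊆ S  — applicable
  S \ del = {on(c,b)}
  ∪ add   = {clear(f), handempty, on(c,b), on(f,a)}

== RESULT ==
["clear(f)", "handempty", "on(c,b)", "on(f,a)"]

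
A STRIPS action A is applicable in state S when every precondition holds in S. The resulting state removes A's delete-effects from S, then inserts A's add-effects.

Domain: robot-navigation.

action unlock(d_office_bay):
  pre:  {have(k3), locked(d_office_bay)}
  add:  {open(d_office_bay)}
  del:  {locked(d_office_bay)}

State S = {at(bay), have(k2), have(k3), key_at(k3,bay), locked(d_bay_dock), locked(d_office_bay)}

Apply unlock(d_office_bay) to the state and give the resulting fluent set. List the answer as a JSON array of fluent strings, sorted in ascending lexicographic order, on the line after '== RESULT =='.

Compute (S \ del) ∪ add:
  pre ⊆ S: {have(k3), locked(d_office_bay)} ⊆ S  — applicable
  S \ del = {at(bay), have(k2), have(k3), key_at(k3,bay), locked(d_bay_dock)}
  ∪ add   = {at(bay), have(k2), have(k3), key_at(k3,bay), locked(d_bay_dock), open(d_office_bay)}

== RESULT ==
["at(bay)", "have(k2)", "have(k3)", "key_at(k3,bay)", "locked(d_bay_dock)", "open(d_office_bay)"]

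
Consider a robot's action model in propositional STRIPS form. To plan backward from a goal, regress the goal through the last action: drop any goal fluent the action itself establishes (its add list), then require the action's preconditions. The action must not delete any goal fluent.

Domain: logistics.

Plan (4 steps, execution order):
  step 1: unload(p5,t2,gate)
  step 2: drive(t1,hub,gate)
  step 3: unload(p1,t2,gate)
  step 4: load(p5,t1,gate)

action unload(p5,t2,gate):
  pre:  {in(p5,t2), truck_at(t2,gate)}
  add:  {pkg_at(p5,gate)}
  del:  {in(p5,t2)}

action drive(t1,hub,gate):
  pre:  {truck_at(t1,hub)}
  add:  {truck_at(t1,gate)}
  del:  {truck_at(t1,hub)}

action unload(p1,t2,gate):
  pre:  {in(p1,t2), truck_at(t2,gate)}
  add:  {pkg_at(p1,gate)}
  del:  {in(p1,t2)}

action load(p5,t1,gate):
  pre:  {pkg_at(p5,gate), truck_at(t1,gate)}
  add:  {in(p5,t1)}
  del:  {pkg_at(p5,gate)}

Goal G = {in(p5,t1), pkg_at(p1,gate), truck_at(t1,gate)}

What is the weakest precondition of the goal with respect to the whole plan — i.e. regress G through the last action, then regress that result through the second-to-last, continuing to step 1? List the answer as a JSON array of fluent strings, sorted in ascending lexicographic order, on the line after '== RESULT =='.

Work backward from the goal:
  through step 4 (load(p5,t1,gate)): drop {in(p5,t1)}, keep {pkg_at(p1,gate), truck_at(t1,gate)}, require {pkg_at(p5,gate), truck_at(t1,gate)}
    → {pkg_at(p1,gate), pkg_at(p5,gate), truck_at(t1,gate)}
  through step 3 (unload(p1,t2,gate)): drop {pkg_at(p1,gate)}, keep {pkg_at(p5,gate), truck_at(t1,gate)}, require {in(p1,t2), truck_at(t2,gate)}
    → {in(p1,t2), pkg_at(p5,gate), truck_at(t1,gate), truck_at(t2,gate)}
  through step 2 (drive(t1,hub,gate)): drop {truck_at(t1,gate)}, keep {in(p1,t2), pkg_at(p5,gate), truck_at(t2,gate)}, require {truck_at(t1,hub)}
    → {in(p1,t2), pkg_at(p5,gate), truck_at(t1,hub), truck_at(t2,gate)}
  through step 1 (unload(p5,t2,gate)): drop {pkg_at(p5,gate)}, keep {in(p1,t2), truck_at(t1,hub), truck_at(t2,gate)}, require {in(p5,t2), truck_at(t2,gate)}
    → {in(p1,t2), in(p5,t2), truck_at(t1,hub), truck_at(t2,gate)}

== RESULT ==
["in(p1,t2)", "in(p5,t2)", "truck_at(t1,hub)", "truck_at(t2,gate)"]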